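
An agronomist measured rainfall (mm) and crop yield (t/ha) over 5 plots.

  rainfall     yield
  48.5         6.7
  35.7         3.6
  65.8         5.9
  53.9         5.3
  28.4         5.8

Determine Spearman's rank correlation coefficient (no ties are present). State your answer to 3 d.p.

0.300

Rank rainfall: 3, 2, 5, 4, 1
Rank yield: 5, 1, 4, 2, 3
d = rank(rainfall) − rank(yield): -2, 1, 1, 2, -2; Σd² = 14
ρ = 1 − 6Σd² / [n(n²−1)] = 1 − 6×14 / (5×24) = 1 − 84/120 ≈ 0.300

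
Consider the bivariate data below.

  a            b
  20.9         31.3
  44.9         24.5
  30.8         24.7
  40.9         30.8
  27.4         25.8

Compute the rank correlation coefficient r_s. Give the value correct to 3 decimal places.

Rank a: 1, 5, 3, 4, 2
Rank b: 5, 1, 2, 4, 3
d = rank(a) − rank(b): -4, 4, 1, 0, -1; Σd² = 34
ρ = 1 − 6Σd² / [n(n²−1)] = 1 − 6×34 / (5×24) = 1 − 204/120 ≈ -0.700

-0.700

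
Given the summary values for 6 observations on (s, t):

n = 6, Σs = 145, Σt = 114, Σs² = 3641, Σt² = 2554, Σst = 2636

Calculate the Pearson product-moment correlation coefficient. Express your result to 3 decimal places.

r = (nΣst − ΣsΣt) / √[(nΣs² − (Σs)²)(nΣt² − (Σt)²)]
Numerator: 6×2636 − 145×114 = -714
Denominator: √[(21846 − 21025)(15324 − 12996)] = √[821 × 2328] = 1382.4934
r = -714 / 1382.4934 ≈ -0.516

-0.516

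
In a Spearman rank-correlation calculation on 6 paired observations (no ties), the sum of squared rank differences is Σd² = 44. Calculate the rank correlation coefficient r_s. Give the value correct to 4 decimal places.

-0.2571

ρ = 1 − 6Σd² / [n(n²−1)] = 1 − 6×44 / (6×35)
  = 1 − 264/210 = 1 − 1.25714 ≈ -0.2571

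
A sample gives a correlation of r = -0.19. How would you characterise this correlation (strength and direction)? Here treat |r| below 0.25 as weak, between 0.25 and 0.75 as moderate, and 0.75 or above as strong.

weak negative

r = -0.19 < 0 so the relationship is negative.
|r| = 0.19, which falls in the weak range.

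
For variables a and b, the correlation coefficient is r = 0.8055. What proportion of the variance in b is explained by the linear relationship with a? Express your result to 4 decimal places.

0.6488

r² = (0.8055)² = 0.6488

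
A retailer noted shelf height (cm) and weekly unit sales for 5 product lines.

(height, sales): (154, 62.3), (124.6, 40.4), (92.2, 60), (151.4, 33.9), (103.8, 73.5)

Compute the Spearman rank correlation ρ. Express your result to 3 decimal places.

Rank height: 5, 3, 1, 4, 2
Rank sales: 4, 2, 3, 1, 5
d = rank(height) − rank(sales): 1, 1, -2, 3, -3; Σd² = 24
ρ = 1 − 6Σd² / [n(n²−1)] = 1 − 6×24 / (5×24) = 1 − 144/120 ≈ -0.200

-0.200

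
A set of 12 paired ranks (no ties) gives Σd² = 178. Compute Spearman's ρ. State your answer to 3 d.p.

ρ = 1 − 6Σd² / [n(n²−1)] = 1 − 6×178 / (12×143)
  = 1 − 1068/1716 = 1 − 0.6224 ≈ 0.378

0.378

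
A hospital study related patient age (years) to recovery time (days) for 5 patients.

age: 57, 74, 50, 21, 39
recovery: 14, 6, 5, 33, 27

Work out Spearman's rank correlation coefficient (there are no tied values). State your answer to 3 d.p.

-0.700

Rank age: 4, 5, 3, 1, 2
Rank recovery: 3, 2, 1, 5, 4
d = rank(age) − rank(recovery): 1, 3, 2, -4, -2; Σd² = 34
ρ = 1 − 6Σd² / [n(n²−1)] = 1 − 6×34 / (5×24) = 1 − 204/120 ≈ -0.700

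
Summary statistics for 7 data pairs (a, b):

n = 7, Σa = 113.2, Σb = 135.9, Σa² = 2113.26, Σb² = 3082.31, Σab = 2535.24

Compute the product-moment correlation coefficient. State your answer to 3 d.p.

0.953

r = (nΣab − ΣaΣb) / √[(nΣa² − (Σa)²)(nΣb² − (Σb)²)]
Numerator: 7×2535.24 − 113.2×135.9 = 2362.8
Denominator: √[(14792.82 − 12814.24)(21576.17 − 18468.81)] = √[1978.58 × 3107.36] = 2479.5484
r = 2362.8 / 2479.5484 ≈ 0.953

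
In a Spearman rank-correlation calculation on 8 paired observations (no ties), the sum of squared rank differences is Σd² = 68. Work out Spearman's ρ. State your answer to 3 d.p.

ρ = 1 − 6Σd² / [n(n²−1)] = 1 − 6×68 / (8×63)
  = 1 − 408/504 = 1 − 0.8095 ≈ 0.190

0.190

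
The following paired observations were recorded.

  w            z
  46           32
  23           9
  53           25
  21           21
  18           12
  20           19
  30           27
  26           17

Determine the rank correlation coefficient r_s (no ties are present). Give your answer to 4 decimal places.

0.6667

Rank w: 7, 4, 8, 3, 1, 2, 6, 5
Rank z: 8, 1, 6, 5, 2, 4, 7, 3
d = rank(w) − rank(z): -1, 3, 2, -2, -1, -2, -1, 2; Σd² = 28
ρ = 1 − 6Σd² / [n(n²−1)] = 1 − 6×28 / (8×63) = 1 − 168/504 ≈ 0.6667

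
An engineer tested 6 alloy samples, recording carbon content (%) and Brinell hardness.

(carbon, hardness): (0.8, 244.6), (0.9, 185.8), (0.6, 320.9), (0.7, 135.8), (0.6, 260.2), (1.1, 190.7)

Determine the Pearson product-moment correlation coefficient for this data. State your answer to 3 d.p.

n = 6, Σx = 4.7, Σy = 1338, Σx² = 3.87, Σy² = 319839.78, Σxy = 1016.39
nΣxy − ΣxΣy = 6098.34 − 6288.6 = -190.26
nΣx² − (Σx)² = 23.22 − 22.09 = 1.13; nΣy² − (Σy)² = 1919038.68 − 1790244 = 128794.68
r = -190.26 / √(1.13 × 128794.68) = -190.26 / 381.4944 ≈ -0.499

-0.499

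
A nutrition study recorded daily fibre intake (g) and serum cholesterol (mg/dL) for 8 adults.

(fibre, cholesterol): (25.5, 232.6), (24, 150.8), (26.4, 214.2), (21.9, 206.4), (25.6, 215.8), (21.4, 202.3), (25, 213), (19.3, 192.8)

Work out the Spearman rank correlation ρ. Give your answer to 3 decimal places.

Rank fibre: 6, 4, 8, 3, 7, 2, 5, 1
Rank cholesterol: 8, 1, 6, 4, 7, 3, 5, 2
d = rank(fibre) − rank(cholesterol): -2, 3, 2, -1, 0, -1, 0, -1; Σd² = 20
ρ = 1 − 6Σd² / [n(n²−1)] = 1 − 6×20 / (8×63) = 1 − 120/504 ≈ 0.762

0.762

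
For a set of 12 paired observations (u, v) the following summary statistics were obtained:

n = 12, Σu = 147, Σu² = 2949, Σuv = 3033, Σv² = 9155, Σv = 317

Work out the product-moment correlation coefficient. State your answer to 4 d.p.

r = (nΣuv − ΣuΣv) / √[(nΣu² − (Σu)²)(nΣv² − (Σv)²)]
Numerator: 12×3033 − 147×317 = -10203
Denominator: √[(35388 − 21609)(109860 − 100489)] = √[13779 × 9371] = 11363.2306
r = -10203 / 11363.2306 ≈ -0.8979

-0.8979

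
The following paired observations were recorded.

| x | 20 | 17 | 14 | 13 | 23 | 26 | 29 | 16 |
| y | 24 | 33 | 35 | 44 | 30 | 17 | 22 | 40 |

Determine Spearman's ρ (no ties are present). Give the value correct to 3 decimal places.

-0.929

Rank x: 5, 4, 2, 1, 6, 7, 8, 3
Rank y: 3, 5, 6, 8, 4, 1, 2, 7
d = rank(x) − rank(y): 2, -1, -4, -7, 2, 6, 6, -4; Σd² = 162
ρ = 1 − 6Σd² / [n(n²−1)] = 1 − 6×162 / (8×63) = 1 − 972/504 ≈ -0.929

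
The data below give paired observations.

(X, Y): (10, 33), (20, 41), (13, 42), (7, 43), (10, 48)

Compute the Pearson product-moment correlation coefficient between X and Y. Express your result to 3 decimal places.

n = 5, ΣX = 60, ΣY = 207, ΣX² = 818, ΣY² = 8687, ΣXY = 2477
nΣXY − ΣXΣY = 12385 − 12420 = -35
nΣX² − (ΣX)² = 4090 − 3600 = 490; nΣY² − (ΣY)² = 43435 − 42849 = 586
r = -35 / √(490 × 586) = -35 / 535.8545 ≈ -0.065

-0.065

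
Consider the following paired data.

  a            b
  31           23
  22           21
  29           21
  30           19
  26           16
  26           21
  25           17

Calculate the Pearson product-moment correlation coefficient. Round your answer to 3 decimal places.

n = 7, Σa = 189, Σb = 138, Σa² = 5163, Σb² = 2758, Σab = 3741
nΣab − ΣaΣb = 26187 − 26082 = 105
nΣa² − (Σa)² = 36141 − 35721 = 420; nΣb² − (Σb)² = 19306 − 19044 = 262
r = 105 / √(420 × 262) = 105 / 331.7228 ≈ 0.317

0.317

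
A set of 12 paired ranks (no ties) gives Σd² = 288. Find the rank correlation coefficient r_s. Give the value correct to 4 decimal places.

ρ = 1 − 6Σd² / [n(n²−1)] = 1 − 6×288 / (12×143)
  = 1 − 1728/1716 = 1 − 1.00699 ≈ -0.0070

-0.0070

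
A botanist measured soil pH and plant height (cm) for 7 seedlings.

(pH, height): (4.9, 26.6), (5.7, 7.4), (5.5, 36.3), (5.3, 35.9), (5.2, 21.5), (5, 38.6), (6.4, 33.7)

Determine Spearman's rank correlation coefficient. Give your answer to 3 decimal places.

Rank pH: 1, 6, 5, 4, 3, 2, 7
Rank height: 3, 1, 6, 5, 2, 7, 4
d = rank(pH) − rank(height): -2, 5, -1, -1, 1, -5, 3; Σd² = 66
ρ = 1 − 6Σd² / [n(n²−1)] = 1 − 6×66 / (7×48) = 1 − 396/336 ≈ -0.179

-0.179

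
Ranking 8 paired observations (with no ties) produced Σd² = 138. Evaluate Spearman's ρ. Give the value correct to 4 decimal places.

ρ = 1 − 6Σd² / [n(n²−1)] = 1 − 6×138 / (8×63)
  = 1 − 828/504 = 1 − 1.64286 ≈ -0.6429

-0.6429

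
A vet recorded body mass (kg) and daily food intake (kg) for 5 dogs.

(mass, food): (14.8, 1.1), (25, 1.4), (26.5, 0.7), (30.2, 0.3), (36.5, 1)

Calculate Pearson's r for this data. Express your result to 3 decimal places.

-0.324

n = 5, Σx = 133, Σy = 4.5, Σx² = 3790.58, Σy² = 4.75, Σxy = 115.39
nΣxy − ΣxΣy = 576.95 − 598.5 = -21.55
nΣx² − (Σx)² = 18952.9 − 17689 = 1263.9; nΣy² − (Σy)² = 23.75 − 20.25 = 3.5
r = -21.55 / √(1263.9 × 3.5) = -21.55 / 66.5105 ≈ -0.324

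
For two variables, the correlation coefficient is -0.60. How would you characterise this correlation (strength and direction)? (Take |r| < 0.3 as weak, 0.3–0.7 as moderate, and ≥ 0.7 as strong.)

r = -0.60 < 0 so the relationship is negative.
|r| = 0.60, which falls in the moderate range.

moderate negative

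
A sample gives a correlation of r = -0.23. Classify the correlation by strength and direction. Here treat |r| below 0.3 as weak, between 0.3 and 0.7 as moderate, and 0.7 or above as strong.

r = -0.23 < 0 so the relationship is negative.
|r| = 0.23, which falls in the weak range.

weak negative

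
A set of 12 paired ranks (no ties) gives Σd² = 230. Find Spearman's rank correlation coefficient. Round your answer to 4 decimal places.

0.1958

ρ = 1 − 6Σd² / [n(n²−1)] = 1 − 6×230 / (12×143)
  = 1 − 1380/1716 = 1 − 0.80420 ≈ 0.1958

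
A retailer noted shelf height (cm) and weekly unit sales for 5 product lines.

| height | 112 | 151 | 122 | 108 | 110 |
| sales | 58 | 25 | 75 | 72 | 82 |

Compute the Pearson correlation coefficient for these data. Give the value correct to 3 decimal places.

-0.873

n = 5, Σx = 603, Σy = 312, Σx² = 73993, Σy² = 21522, Σxy = 36217
nΣxy − ΣxΣy = 181085 − 188136 = -7051
nΣx² − (Σx)² = 369965 − 363609 = 6356; nΣy² − (Σy)² = 107610 − 97344 = 10266
r = -7051 / √(6356 × 10266) = -7051 / 8077.7903 ≈ -0.873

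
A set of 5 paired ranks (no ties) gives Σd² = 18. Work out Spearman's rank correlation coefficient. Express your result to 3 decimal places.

0.100

ρ = 1 − 6Σd² / [n(n²−1)] = 1 − 6×18 / (5×24)
  = 1 − 108/120 = 1 − 0.9000 ≈ 0.100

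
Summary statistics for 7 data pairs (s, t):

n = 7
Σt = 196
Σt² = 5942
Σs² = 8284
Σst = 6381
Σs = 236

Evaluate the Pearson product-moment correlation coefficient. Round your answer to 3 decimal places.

r = (nΣst − ΣsΣt) / √[(nΣs² − (Σs)²)(nΣt² − (Σt)²)]
Numerator: 7×6381 − 236×196 = -1589
Denominator: √[(57988 − 55696)(41594 − 38416)] = √[2292 × 3178] = 2698.8842
r = -1589 / 2698.8842 ≈ -0.589

-0.589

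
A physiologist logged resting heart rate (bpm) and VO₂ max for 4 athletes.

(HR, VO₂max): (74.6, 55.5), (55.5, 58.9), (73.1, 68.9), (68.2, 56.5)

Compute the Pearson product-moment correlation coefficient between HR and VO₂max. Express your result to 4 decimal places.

n = 4, Σx = 271.4, Σy = 239.8, Σx² = 18640.26, Σy² = 14488.92, Σxy = 16299.14
nΣxy − ΣxΣy = 65196.56 − 65081.72 = 114.84
nΣx² − (Σx)² = 74561.04 − 73657.96 = 903.08; nΣy² − (Σy)² = 57955.68 − 57504.04 = 451.64
r = 114.84 / √(903.08 × 451.64) = 114.84 / 638.6447 ≈ 0.1798

0.1798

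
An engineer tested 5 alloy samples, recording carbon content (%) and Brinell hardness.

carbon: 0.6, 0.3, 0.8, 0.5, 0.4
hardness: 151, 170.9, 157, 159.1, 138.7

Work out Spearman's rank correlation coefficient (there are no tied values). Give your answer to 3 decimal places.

-0.300

Rank carbon: 4, 1, 5, 3, 2
Rank hardness: 2, 5, 3, 4, 1
d = rank(carbon) − rank(hardness): 2, -4, 2, -1, 1; Σd² = 26
ρ = 1 − 6Σd² / [n(n²−1)] = 1 − 6×26 / (5×24) = 1 − 156/120 ≈ -0.300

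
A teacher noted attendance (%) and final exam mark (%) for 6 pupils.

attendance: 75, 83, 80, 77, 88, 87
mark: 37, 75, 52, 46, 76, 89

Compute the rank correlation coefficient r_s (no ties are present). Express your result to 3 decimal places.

0.943

Rank attendance: 1, 4, 3, 2, 6, 5
Rank mark: 1, 4, 3, 2, 5, 6
d = rank(attendance) − rank(mark): 0, 0, 0, 0, 1, -1; Σd² = 2
ρ = 1 − 6Σd² / [n(n²−1)] = 1 − 6×2 / (6×35) = 1 − 12/210 ≈ 0.943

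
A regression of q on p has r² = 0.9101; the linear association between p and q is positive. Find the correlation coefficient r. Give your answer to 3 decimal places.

|r| = √0.9101 = 0.954
The association is positive, so r = 0.954.

0.954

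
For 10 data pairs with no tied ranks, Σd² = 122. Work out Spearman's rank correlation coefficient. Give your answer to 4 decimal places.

0.2606

ρ = 1 − 6Σd² / [n(n²−1)] = 1 − 6×122 / (10×99)
  = 1 − 732/990 = 1 − 0.73939 ≈ 0.2606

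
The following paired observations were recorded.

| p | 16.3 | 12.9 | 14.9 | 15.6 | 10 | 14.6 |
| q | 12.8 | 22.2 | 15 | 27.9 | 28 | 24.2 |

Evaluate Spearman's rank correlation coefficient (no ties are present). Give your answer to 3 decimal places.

Rank p: 6, 2, 4, 5, 1, 3
Rank q: 1, 3, 2, 5, 6, 4
d = rank(p) − rank(q): 5, -1, 2, 0, -5, -1; Σd² = 56
ρ = 1 − 6Σd² / [n(n²−1)] = 1 − 6×56 / (6×35) = 1 − 336/210 ≈ -0.600

-0.600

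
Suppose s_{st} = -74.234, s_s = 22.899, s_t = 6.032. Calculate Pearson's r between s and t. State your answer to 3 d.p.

-0.537

r = Cov(s,t) / (s_s · s_t) = -74.234 / (22.899 × 6.032)
  = -74.234 / 138.1268 ≈ -0.537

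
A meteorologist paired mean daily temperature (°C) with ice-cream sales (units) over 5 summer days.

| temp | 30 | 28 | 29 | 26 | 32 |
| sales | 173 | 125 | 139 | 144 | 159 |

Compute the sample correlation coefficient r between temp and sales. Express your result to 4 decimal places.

n = 5, Σx = 145, Σy = 740, Σx² = 4225, Σy² = 110892, Σxy = 21553
nΣxy − ΣxΣy = 107765 − 107300 = 465
nΣx² − (Σx)² = 21125 − 21025 = 100; nΣy² − (Σy)² = 554460 − 547600 = 6860
r = 465 / √(100 × 6860) = 465 / 828.2512 ≈ 0.5614

0.5614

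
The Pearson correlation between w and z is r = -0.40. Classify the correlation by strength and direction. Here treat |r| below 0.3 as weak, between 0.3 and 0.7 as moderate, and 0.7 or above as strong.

r = -0.40 < 0 so the relationship is negative.
|r| = 0.40, which falls in the moderate range.

moderate negative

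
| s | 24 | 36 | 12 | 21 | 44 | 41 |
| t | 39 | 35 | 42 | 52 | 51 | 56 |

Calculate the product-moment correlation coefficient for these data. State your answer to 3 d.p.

n = 6, Σs = 178, Σt = 275, Σs² = 6074, Σt² = 12951, Σst = 8332
nΣst − ΣsΣt = 49992 − 48950 = 1042
nΣs² − (Σs)² = 36444 − 31684 = 4760; nΣt² − (Σt)² = 77706 − 75625 = 2081
r = 1042 / √(4760 × 2081) = 1042 / 3147.3100 ≈ 0.331

0.331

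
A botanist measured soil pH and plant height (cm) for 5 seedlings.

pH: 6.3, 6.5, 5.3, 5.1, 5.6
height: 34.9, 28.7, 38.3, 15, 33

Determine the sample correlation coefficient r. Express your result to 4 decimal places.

n = 5, Σx = 28.8, Σy = 149.9, Σx² = 167.4, Σy² = 4822.59, Σxy = 870.71
nΣxy − ΣxΣy = 4353.55 − 4317.12 = 36.43
nΣx² − (Σx)² = 837 − 829.44 = 7.56; nΣy² − (Σy)² = 24112.95 − 22470.01 = 1642.94
r = 36.43 / √(7.56 × 1642.94) = 36.43 / 111.4479 ≈ 0.3269

0.3269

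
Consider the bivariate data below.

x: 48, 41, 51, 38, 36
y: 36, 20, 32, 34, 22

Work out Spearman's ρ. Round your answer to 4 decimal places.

0.3000

Rank x: 4, 3, 5, 2, 1
Rank y: 5, 1, 3, 4, 2
d = rank(x) − rank(y): -1, 2, 2, -2, -1; Σd² = 14
ρ = 1 − 6Σd² / [n(n²−1)] = 1 − 6×14 / (5×24) = 1 − 84/120 ≈ 0.3000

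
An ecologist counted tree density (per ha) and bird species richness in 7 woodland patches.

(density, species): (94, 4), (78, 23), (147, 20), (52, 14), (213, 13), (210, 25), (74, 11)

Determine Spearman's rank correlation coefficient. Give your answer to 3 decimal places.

Rank density: 4, 3, 5, 1, 7, 6, 2
Rank species: 1, 6, 5, 4, 3, 7, 2
d = rank(density) − rank(species): 3, -3, 0, -3, 4, -1, 0; Σd² = 44
ρ = 1 − 6Σd² / [n(n²−1)] = 1 − 6×44 / (7×48) = 1 − 264/336 ≈ 0.214

0.214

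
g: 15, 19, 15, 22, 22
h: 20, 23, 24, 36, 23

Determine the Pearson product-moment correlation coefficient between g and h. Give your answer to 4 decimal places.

0.5890

n = 5, Σg = 93, Σh = 126, Σg² = 1779, Σh² = 3330, Σgh = 2395
nΣgh − ΣgΣh = 11975 − 11718 = 257
nΣg² − (Σg)² = 8895 − 8649 = 246; nΣh² − (Σh)² = 16650 − 15876 = 774
r = 257 / √(246 × 774) = 257 / 436.3531 ≈ 0.5890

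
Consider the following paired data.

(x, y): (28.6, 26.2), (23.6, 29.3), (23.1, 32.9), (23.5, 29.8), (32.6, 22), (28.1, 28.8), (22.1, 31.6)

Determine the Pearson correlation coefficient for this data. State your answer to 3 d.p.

n = 7, Σx = 181.6, Σy = 200.6, Σx² = 4801.56, Σy² = 5827.38, Σxy = 5125.93
nΣxy − ΣxΣy = 35881.51 − 36428.96 = -547.45
nΣx² − (Σx)² = 33610.92 − 32978.56 = 632.36; nΣy² − (Σy)² = 40791.66 − 40240.36 = 551.3
r = -547.45 / √(632.36 × 551.3) = -547.45 / 590.4406 ≈ -0.927

-0.927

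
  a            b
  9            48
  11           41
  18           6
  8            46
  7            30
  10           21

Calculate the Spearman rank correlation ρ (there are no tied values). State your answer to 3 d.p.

Rank a: 3, 5, 6, 2, 1, 4
Rank b: 6, 4, 1, 5, 3, 2
d = rank(a) − rank(b): -3, 1, 5, -3, -2, 2; Σd² = 52
ρ = 1 − 6Σd² / [n(n²−1)] = 1 − 6×52 / (6×35) = 1 − 312/210 ≈ -0.486

-0.486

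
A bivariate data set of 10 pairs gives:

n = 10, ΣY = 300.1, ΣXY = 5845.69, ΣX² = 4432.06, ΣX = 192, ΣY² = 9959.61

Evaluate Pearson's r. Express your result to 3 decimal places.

r = (nΣXY − ΣXΣY) / √[(nΣX² − (ΣX)²)(nΣY² − (ΣY)²)]
Numerator: 10×5845.69 − 192×300.1 = 837.7
Denominator: √[(44320.6 − 36864)(99596.1 − 90060.01)] = √[7456.6 × 9536.09] = 8432.4853
r = 837.7 / 8432.4853 ≈ 0.099

0.099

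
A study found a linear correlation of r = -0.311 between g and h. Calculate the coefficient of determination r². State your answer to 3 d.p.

r² = (-0.311)² = 0.097

0.097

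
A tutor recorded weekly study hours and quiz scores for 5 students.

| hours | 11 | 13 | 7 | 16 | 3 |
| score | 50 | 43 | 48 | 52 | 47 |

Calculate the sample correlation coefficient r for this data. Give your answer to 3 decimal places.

0.260

n = 5, Σx = 50, Σy = 240, Σx² = 604, Σy² = 11566, Σxy = 2418
nΣxy − ΣxΣy = 12090 − 12000 = 90
nΣx² − (Σx)² = 3020 − 2500 = 520; nΣy² − (Σy)² = 57830 − 57600 = 230
r = 90 / √(520 × 230) = 90 / 345.8323 ≈ 0.260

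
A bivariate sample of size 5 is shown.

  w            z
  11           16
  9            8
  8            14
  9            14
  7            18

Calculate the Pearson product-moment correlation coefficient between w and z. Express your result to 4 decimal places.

-0.1802

n = 5, Σw = 44, Σz = 70, Σw² = 396, Σz² = 1036, Σwz = 612
nΣwz − ΣwΣz = 3060 − 3080 = -20
nΣw² − (Σw)² = 1980 − 1936 = 44; nΣz² − (Σz)² = 5180 − 4900 = 280
r = -20 / √(44 × 280) = -20 / 110.9955 ≈ -0.1802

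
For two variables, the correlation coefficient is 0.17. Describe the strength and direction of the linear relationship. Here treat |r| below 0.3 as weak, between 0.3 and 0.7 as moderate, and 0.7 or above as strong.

r = 0.17 > 0 so the relationship is positive.
|r| = 0.17, which falls in the weak range.

weak positive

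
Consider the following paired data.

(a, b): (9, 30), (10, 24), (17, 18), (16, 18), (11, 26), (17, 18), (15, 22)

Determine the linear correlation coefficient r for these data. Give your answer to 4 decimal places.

-0.9388

n = 7, Σa = 95, Σb = 156, Σa² = 1361, Σb² = 3608, Σab = 2026
nΣab − ΣaΣb = 14182 − 14820 = -638
nΣa² − (Σa)² = 9527 − 9025 = 502; nΣb² − (Σb)² = 25256 − 24336 = 920
r = -638 / √(502 × 920) = -638 / 679.5881 ≈ -0.9388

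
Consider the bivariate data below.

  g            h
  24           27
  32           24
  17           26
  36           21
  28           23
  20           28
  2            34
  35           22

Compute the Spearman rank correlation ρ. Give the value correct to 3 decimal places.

Rank g: 4, 6, 2, 8, 5, 3, 1, 7
Rank h: 6, 4, 5, 1, 3, 7, 8, 2
d = rank(g) − rank(h): -2, 2, -3, 7, 2, -4, -7, 5; Σd² = 160
ρ = 1 − 6Σd² / [n(n²−1)] = 1 − 6×160 / (8×63) = 1 − 960/504 ≈ -0.905

-0.905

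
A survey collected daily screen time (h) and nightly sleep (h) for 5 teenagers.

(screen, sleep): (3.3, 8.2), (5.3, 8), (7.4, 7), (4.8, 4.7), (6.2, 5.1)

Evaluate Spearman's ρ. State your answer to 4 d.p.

-0.3000

Rank screen: 1, 3, 5, 2, 4
Rank sleep: 5, 4, 3, 1, 2
d = rank(screen) − rank(sleep): -4, -1, 2, 1, 2; Σd² = 26
ρ = 1 − 6Σd² / [n(n²−1)] = 1 − 6×26 / (5×24) = 1 − 156/120 ≈ -0.3000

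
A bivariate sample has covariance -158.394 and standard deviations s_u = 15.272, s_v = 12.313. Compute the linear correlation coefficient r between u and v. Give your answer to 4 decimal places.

r = Cov(u,v) / (s_u · s_v) = -158.394 / (15.272 × 12.313)
  = -158.394 / 188.0441 ≈ -0.8423

-0.8423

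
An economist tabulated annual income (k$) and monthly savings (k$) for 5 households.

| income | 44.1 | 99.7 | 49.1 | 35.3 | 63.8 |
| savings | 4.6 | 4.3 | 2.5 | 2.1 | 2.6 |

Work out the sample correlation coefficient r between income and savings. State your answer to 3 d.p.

0.468

n = 5, Σx = 292, Σy = 16.1, Σx² = 19612.24, Σy² = 57.07, Σxy = 994.33
nΣxy − ΣxΣy = 4971.65 − 4701.2 = 270.45
nΣx² − (Σx)² = 98061.2 − 85264 = 12797.2; nΣy² − (Σy)² = 285.35 − 259.21 = 26.14
r = 270.45 / √(12797.2 × 26.14) = 270.45 / 578.3760 ≈ 0.468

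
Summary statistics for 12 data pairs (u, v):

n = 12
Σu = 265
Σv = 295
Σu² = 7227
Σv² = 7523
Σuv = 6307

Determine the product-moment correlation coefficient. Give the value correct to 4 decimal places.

-0.3401

r = (nΣuv − ΣuΣv) / √[(nΣu² − (Σu)²)(nΣv² − (Σv)²)]
Numerator: 12×6307 − 265×295 = -2491
Denominator: √[(86724 − 70225)(90276 − 87025)] = √[16499 × 3251] = 7323.8138
r = -2491 / 7323.8138 ≈ -0.3401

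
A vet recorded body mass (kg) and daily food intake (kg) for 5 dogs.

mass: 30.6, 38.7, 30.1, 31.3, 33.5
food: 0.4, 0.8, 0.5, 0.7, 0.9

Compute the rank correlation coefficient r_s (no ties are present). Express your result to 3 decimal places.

Rank mass: 2, 5, 1, 3, 4
Rank food: 1, 4, 2, 3, 5
d = rank(mass) − rank(food): 1, 1, -1, 0, -1; Σd² = 4
ρ = 1 − 6Σd² / [n(n²−1)] = 1 − 6×4 / (5×24) = 1 − 24/120 ≈ 0.800

0.800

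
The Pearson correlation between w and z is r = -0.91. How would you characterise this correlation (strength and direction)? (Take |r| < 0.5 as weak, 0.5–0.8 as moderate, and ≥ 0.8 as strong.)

r = -0.91 < 0 so the relationship is negative.
|r| = 0.91, which falls in the strong range.

strong negative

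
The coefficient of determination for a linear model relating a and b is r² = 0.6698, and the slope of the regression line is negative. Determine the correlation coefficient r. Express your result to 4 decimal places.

-0.8184

|r| = √0.6698 = 0.8184
The association is negative, so r = −0.8184.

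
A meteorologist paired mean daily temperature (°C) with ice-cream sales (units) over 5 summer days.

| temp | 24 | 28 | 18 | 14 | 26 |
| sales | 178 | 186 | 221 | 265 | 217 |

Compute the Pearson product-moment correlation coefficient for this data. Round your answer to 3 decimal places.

-0.827

n = 5, Σx = 110, Σy = 1067, Σx² = 2556, Σy² = 232435, Σxy = 22810
nΣxy − ΣxΣy = 114050 − 117370 = -3320
nΣx² − (Σx)² = 12780 − 12100 = 680; nΣy² − (Σy)² = 1162175 − 1138489 = 23686
r = -3320 / √(680 × 23686) = -3320 / 4013.2879 ≈ -0.827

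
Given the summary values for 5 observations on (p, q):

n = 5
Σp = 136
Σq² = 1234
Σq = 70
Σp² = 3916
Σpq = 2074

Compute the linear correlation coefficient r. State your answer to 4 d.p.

0.7244

r = (nΣpq − ΣpΣq) / √[(nΣp² − (Σp)²)(nΣq² − (Σq)²)]
Numerator: 5×2074 − 136×70 = 850
Denominator: √[(19580 − 18496)(6170 − 4900)] = √[1084 × 1270] = 1173.3201
r = 850 / 1173.3201 ≈ 0.7244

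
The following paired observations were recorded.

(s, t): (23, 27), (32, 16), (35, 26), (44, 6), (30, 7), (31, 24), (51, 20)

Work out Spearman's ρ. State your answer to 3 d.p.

Rank s: 1, 4, 5, 6, 2, 3, 7
Rank t: 7, 3, 6, 1, 2, 5, 4
d = rank(s) − rank(t): -6, 1, -1, 5, 0, -2, 3; Σd² = 76
ρ = 1 − 6Σd² / [n(n²−1)] = 1 − 6×76 / (7×48) = 1 − 456/336 ≈ -0.357

-0.357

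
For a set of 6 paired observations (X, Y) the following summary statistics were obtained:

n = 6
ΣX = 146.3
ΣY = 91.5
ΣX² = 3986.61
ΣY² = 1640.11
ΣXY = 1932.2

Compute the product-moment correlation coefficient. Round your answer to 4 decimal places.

r = (nΣXY − ΣXΣY) / √[(nΣX² − (ΣX)²)(nΣY² − (ΣY)²)]
Numerator: 6×1932.2 − 146.3×91.5 = -1793.25
Denominator: √[(23919.66 − 21403.69)(9840.66 − 8372.25)] = √[2515.97 × 1468.41] = 1922.1018
r = -1793.25 / 1922.1018 ≈ -0.9330

-0.9330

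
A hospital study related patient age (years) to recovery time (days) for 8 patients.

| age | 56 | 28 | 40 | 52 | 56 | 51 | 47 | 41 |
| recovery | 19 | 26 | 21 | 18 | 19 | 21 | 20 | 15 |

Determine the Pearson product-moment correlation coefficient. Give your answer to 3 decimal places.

n = 8, Σx = 371, Σy = 159, Σx² = 17851, Σy² = 3229, Σxy = 7258
nΣxy − ΣxΣy = 58064 − 58989 = -925
nΣx² − (Σx)² = 142808 − 137641 = 5167; nΣy² − (Σy)² = 25832 − 25281 = 551
r = -925 / √(5167 × 551) = -925 / 1687.3106 ≈ -0.548

-0.548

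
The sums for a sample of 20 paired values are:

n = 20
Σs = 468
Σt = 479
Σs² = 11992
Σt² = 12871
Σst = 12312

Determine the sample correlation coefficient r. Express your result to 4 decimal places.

0.9144

r = (nΣst − ΣsΣt) / √[(nΣs² − (Σs)²)(nΣt² − (Σt)²)]
Numerator: 20×12312 − 468×479 = 22068
Denominator: √[(239840 − 219024)(257420 − 229441)] = √[20816 × 27979] = 24133.1901
r = 22068 / 24133.1901 ≈ 0.9144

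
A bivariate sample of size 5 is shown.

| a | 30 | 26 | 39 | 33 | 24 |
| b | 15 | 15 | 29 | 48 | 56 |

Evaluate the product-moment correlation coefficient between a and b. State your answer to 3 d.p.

-0.126

n = 5, Σa = 152, Σb = 163, Σa² = 4762, Σb² = 6731, Σab = 4899
nΣab − ΣaΣb = 24495 − 24776 = -281
nΣa² − (Σa)² = 23810 − 23104 = 706; nΣb² − (Σb)² = 33655 − 26569 = 7086
r = -281 / √(706 × 7086) = -281 / 2236.6752 ≈ -0.126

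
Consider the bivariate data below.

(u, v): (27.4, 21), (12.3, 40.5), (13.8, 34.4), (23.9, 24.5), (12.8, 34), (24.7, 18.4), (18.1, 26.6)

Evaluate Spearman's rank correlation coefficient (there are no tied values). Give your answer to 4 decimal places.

-0.9286

Rank u: 7, 1, 3, 5, 2, 6, 4
Rank v: 2, 7, 6, 3, 5, 1, 4
d = rank(u) − rank(v): 5, -6, -3, 2, -3, 5, 0; Σd² = 108
ρ = 1 − 6Σd² / [n(n²−1)] = 1 − 6×108 / (7×48) = 1 − 648/336 ≈ -0.9286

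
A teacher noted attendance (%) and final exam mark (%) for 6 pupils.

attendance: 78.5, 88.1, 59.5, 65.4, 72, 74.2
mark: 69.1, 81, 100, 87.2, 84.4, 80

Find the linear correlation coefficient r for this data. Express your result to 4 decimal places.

-0.7361

n = 6, Σx = 437.7, Σy = 501.7, Σx² = 32430.91, Σy² = 42463.01, Σxy = 36226.13
nΣxy − ΣxΣy = 217356.78 − 219594.09 = -2237.31
nΣx² − (Σx)² = 194585.46 − 191581.29 = 3004.17; nΣy² − (Σy)² = 254778.06 − 251702.89 = 3075.17
r = -2237.31 / √(3004.17 × 3075.17) = -2237.31 / 3039.4627 ≈ -0.7361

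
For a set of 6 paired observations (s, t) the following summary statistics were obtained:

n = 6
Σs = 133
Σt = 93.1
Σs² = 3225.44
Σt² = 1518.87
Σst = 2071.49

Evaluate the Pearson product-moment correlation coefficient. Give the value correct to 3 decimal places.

r = (nΣst − ΣsΣt) / √[(nΣs² − (Σs)²)(nΣt² − (Σt)²)]
Numerator: 6×2071.49 − 133×93.1 = 46.64
Denominator: √[(19352.64 − 17689)(9113.22 − 8667.61)] = √[1663.64 × 445.61] = 861.0079
r = 46.64 / 861.0079 ≈ 0.054

0.054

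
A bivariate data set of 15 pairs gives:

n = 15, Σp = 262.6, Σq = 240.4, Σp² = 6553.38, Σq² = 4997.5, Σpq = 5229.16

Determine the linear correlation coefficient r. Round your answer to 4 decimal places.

0.6820

r = (nΣpq − ΣpΣq) / √[(nΣp² − (Σp)²)(nΣq² − (Σq)²)]
Numerator: 15×5229.16 − 262.6×240.4 = 15308.36
Denominator: √[(98300.7 − 68958.76)(74962.5 − 57792.16)] = √[29341.94 × 17170.34] = 22445.7365
r = 15308.36 / 22445.7365 ≈ 0.6820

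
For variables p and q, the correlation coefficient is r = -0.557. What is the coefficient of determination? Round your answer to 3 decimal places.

0.310

r² = (-0.557)² = 0.310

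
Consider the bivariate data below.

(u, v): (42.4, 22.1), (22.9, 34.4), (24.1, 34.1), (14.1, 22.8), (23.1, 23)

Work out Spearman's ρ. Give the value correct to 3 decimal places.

-0.300

Rank u: 5, 2, 4, 1, 3
Rank v: 1, 5, 4, 2, 3
d = rank(u) − rank(v): 4, -3, 0, -1, 0; Σd² = 26
ρ = 1 − 6Σd² / [n(n²−1)] = 1 − 6×26 / (5×24) = 1 − 156/120 ≈ -0.300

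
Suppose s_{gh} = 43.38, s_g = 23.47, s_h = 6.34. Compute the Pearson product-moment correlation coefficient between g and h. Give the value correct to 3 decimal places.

0.292

r = Cov(g,h) / (s_g · s_h) = 43.38 / (23.47 × 6.34)
  = 43.38 / 148.7998 ≈ 0.292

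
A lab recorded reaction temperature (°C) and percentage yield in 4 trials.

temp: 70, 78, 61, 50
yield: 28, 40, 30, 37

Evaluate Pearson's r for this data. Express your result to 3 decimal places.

0.091

n = 4, Σx = 259, Σy = 135, Σx² = 17205, Σy² = 4653, Σxy = 8760
nΣxy − ΣxΣy = 35040 − 34965 = 75
nΣx² − (Σx)² = 68820 − 67081 = 1739; nΣy² − (Σy)² = 18612 − 18225 = 387
r = 75 / √(1739 × 387) = 75 / 820.3615 ≈ 0.091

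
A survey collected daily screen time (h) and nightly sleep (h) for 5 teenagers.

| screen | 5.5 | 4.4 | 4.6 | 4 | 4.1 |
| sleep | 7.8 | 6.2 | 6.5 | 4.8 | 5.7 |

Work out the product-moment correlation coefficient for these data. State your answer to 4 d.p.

0.9604

n = 5, Σx = 22.6, Σy = 31, Σx² = 103.58, Σy² = 197.06, Σxy = 142.65
nΣxy − ΣxΣy = 713.25 − 700.6 = 12.65
nΣx² − (Σx)² = 517.9 − 510.76 = 7.14; nΣy² − (Σy)² = 985.3 − 961 = 24.3
r = 12.65 / √(7.14 × 24.3) = 12.65 / 13.1720 ≈ 0.9604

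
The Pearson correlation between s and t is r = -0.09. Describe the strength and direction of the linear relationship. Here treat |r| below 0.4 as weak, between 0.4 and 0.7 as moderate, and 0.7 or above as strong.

r = -0.09 < 0 so the relationship is negative.
|r| = 0.09, which falls in the weak range.

weak negative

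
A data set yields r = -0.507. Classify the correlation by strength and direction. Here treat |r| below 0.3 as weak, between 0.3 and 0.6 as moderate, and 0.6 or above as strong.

r = -0.507 < 0 so the relationship is negative.
|r| = 0.507, which falls in the moderate range.

moderate negative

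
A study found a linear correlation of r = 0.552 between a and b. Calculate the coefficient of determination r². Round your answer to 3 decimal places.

0.305

r² = (0.552)² = 0.305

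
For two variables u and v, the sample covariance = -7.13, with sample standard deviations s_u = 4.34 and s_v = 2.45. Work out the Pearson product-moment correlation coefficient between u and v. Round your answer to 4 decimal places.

r = Cov(u,v) / (s_u · s_v) = -7.13 / (4.34 × 2.45)
  = -7.13 / 10.6330 ≈ -0.6706

-0.6706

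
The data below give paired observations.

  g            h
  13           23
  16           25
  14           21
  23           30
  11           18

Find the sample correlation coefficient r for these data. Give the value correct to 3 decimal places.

n = 5, Σg = 77, Σh = 117, Σg² = 1271, Σh² = 2819, Σgh = 1881
nΣgh − ΣgΣh = 9405 − 9009 = 396
nΣg² − (Σg)² = 6355 − 5929 = 426; nΣh² − (Σh)² = 14095 − 13689 = 406
r = 396 / √(426 × 406) = 396 / 415.8798 ≈ 0.952

0.952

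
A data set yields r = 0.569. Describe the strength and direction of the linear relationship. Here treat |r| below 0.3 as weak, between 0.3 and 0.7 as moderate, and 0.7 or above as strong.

moderate positive

r = 0.569 > 0 so the relationship is positive.
|r| = 0.569, which falls in the moderate range.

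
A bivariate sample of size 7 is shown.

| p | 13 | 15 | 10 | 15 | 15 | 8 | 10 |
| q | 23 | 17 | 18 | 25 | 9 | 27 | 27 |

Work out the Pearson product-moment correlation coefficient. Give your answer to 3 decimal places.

n = 7, Σp = 86, Σq = 146, Σp² = 1108, Σq² = 3306, Σpq = 1730
nΣpq − ΣpΣq = 12110 − 12556 = -446
nΣp² − (Σp)² = 7756 − 7396 = 360; nΣq² − (Σq)² = 23142 − 21316 = 1826
r = -446 / √(360 × 1826) = -446 / 810.7774 ≈ -0.550

-0.550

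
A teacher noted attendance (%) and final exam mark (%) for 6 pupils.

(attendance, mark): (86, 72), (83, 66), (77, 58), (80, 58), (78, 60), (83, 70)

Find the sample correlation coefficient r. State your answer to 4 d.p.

0.9221

n = 6, Σx = 487, Σy = 384, Σx² = 39587, Σy² = 24768, Σxy = 31266
nΣxy − ΣxΣy = 187596 − 187008 = 588
nΣx² − (Σx)² = 237522 − 237169 = 353; nΣy² − (Σy)² = 148608 − 147456 = 1152
r = 588 / √(353 × 1152) = 588 / 637.6959 ≈ 0.9221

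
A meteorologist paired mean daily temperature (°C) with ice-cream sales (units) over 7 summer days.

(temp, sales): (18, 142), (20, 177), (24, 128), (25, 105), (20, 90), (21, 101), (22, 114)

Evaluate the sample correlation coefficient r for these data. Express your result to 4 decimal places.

-0.3277

n = 7, Σx = 150, Σy = 857, Σx² = 3250, Σy² = 110199, Σxy = 18222
nΣxy − ΣxΣy = 127554 − 128550 = -996
nΣx² − (Σx)² = 22750 − 22500 = 250; nΣy² − (Σy)² = 771393 − 734449 = 36944
r = -996 / √(250 × 36944) = -996 / 3039.0788 ≈ -0.3277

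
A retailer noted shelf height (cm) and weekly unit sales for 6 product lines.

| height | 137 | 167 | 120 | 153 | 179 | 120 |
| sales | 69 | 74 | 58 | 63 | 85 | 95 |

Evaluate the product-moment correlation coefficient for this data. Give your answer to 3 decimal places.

0.118

n = 6, Σx = 876, Σy = 444, Σx² = 130908, Σy² = 33820, Σxy = 65025
nΣxy − ΣxΣy = 390150 − 388944 = 1206
nΣx² − (Σx)² = 785448 − 767376 = 18072; nΣy² − (Σy)² = 202920 − 197136 = 5784
r = 1206 / √(18072 × 5784) = 1206 / 10223.9155 ≈ 0.118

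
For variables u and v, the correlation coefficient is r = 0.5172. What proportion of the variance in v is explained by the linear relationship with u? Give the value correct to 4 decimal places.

r² = (0.5172)² = 0.2675

0.2675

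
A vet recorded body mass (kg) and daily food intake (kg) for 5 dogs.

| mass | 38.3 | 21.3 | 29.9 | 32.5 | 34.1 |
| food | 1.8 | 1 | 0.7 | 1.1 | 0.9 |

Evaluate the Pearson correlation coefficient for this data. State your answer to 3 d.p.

n = 5, Σx = 156.1, Σy = 5.5, Σx² = 5033.65, Σy² = 6.75, Σxy = 177.61
nΣxy − ΣxΣy = 888.05 − 858.55 = 29.5
nΣx² − (Σx)² = 25168.25 − 24367.21 = 801.04; nΣy² − (Σy)² = 33.75 − 30.25 = 3.5
r = 29.5 / √(801.04 × 3.5) = 29.5 / 52.9494 ≈ 0.557

0.557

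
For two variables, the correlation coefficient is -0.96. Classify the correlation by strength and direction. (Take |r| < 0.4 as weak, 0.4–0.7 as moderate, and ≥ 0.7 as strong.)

strong negative

r = -0.96 < 0 so the relationship is negative.
|r| = 0.96, which falls in the strong range.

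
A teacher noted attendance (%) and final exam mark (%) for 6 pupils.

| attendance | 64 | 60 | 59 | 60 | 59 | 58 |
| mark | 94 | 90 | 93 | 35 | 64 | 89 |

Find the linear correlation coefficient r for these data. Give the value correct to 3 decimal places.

n = 6, Σx = 360, Σy = 465, Σx² = 21622, Σy² = 38827, Σxy = 27941
nΣxy − ΣxΣy = 167646 − 167400 = 246
nΣx² − (Σx)² = 129732 − 129600 = 132; nΣy² − (Σy)² = 232962 − 216225 = 16737
r = 246 / √(132 × 16737) = 246 / 1486.3660 ≈ 0.166

0.166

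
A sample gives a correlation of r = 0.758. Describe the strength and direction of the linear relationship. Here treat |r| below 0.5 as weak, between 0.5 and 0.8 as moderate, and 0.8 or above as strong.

r = 0.758 > 0 so the relationship is positive.
|r| = 0.758, which falls in the moderate range.

moderate positive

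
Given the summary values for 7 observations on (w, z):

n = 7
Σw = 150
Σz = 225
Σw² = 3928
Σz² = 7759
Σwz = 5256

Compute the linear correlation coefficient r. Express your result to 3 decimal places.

0.709

r = (nΣwz − ΣwΣz) / √[(nΣw² − (Σw)²)(nΣz² − (Σz)²)]
Numerator: 7×5256 − 150×225 = 3042
Denominator: √[(27496 − 22500)(54313 − 50625)] = √[4996 × 3688] = 4292.4641
r = 3042 / 4292.4641 ≈ 0.709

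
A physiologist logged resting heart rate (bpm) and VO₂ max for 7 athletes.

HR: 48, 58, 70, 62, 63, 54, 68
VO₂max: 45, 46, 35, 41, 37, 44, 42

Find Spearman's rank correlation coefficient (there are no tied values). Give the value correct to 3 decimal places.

-0.786

Rank HR: 1, 3, 7, 4, 5, 2, 6
Rank VO₂max: 6, 7, 1, 3, 2, 5, 4
d = rank(HR) − rank(VO₂max): -5, -4, 6, 1, 3, -3, 2; Σd² = 100
ρ = 1 − 6Σd² / [n(n²−1)] = 1 − 6×100 / (7×48) = 1 − 600/336 ≈ -0.786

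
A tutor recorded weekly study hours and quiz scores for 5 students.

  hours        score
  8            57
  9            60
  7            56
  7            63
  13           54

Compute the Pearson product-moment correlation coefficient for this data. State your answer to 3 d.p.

-0.596

n = 5, Σx = 44, Σy = 290, Σx² = 412, Σy² = 16870, Σxy = 2531
nΣxy − ΣxΣy = 12655 − 12760 = -105
nΣx² − (Σx)² = 2060 − 1936 = 124; nΣy² − (Σy)² = 84350 − 84100 = 250
r = -105 / √(124 × 250) = -105 / 176.0682 ≈ -0.596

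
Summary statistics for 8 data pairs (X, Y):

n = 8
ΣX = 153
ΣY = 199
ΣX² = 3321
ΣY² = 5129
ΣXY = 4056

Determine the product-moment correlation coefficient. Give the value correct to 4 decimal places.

0.9411

r = (nΣXY − ΣXΣY) / √[(nΣX² − (ΣX)²)(nΣY² − (ΣY)²)]
Numerator: 8×4056 − 153×199 = 2001
Denominator: √[(26568 − 23409)(41032 − 39601)] = √[3159 × 1431] = 2126.1536
r = 2001 / 2126.1536 ≈ 0.9411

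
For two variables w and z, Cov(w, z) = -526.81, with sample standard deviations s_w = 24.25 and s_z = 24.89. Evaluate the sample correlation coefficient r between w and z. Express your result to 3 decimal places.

-0.873

r = Cov(w,z) / (s_w · s_z) = -526.81 / (24.25 × 24.89)
  = -526.81 / 603.5825 ≈ -0.873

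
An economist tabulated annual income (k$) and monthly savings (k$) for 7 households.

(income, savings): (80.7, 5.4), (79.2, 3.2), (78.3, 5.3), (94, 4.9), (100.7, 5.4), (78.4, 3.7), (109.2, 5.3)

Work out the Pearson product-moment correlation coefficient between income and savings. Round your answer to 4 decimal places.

0.4987

n = 7, Σx = 620.5, Σy = 33.2, Σx² = 55963.71, Σy² = 162.44, Σxy = 2977.43
nΣxy − ΣxΣy = 20842.01 − 20600.6 = 241.41
nΣx² − (Σx)² = 391745.97 − 385020.25 = 6725.72; nΣy² − (Σy)² = 1137.08 − 1102.24 = 34.84
r = 241.41 / √(6725.72 × 34.84) = 241.41 / 484.0703 ≈ 0.4987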